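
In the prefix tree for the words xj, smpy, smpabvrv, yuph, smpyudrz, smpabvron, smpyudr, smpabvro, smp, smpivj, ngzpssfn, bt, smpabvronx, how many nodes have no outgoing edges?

8

A leaf is a node with no children — equivalently, the end of a word that is not a proper prefix of any other stored word.
Those words: "bt", "ngzpssfn", "smpabvronx", "smpabvrv", "smpivj", "smpyudrz", "xj", "yuph"
Leaf count: 8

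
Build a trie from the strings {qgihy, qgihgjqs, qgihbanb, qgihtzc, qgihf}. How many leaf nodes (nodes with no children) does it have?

Leaves are exactly the stored words that no other stored word extends.
Those words: "qgihbanb", "qgihf", "qgihgjqs", "qgihtzc", "qgihy"
Leaf count: 5

5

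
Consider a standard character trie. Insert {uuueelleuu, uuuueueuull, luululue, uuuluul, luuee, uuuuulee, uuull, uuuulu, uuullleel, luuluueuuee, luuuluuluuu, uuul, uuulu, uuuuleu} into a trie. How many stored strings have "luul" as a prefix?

Traverse to the node for "luul", then collect every word in that subtree.
Words under "luul": luululue, luuluueuuee
Count: 2

2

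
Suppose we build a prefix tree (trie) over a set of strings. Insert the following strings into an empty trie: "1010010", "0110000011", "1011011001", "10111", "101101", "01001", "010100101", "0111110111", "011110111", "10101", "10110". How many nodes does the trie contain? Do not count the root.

Insert word by word; a character creates a node only if that edge doesn't already exist:
  "1010010" → 7 new (1, 0, 1, 0, 0, 1, 0)
  "0110000011" → 10 new (0, 1, 1, 0, 0, 0, 0, 0, 1, 1)
  "1011011001" → prefix "101" already present; 7 new (1, 0, 1, 1, 0, 0, 1)
  "10111" → prefix "1011" already present; 1 new (1)
  "101101" → prefix "101101" already present; 0 new (none)
  "01001" → prefix "01" already present; 3 new (0, 0, 1)
  "010100101" → prefix "010" already present; 6 new (1, 0, 0, 1, 0, 1)
  "0111110111" → prefix "011" already present; 7 new (1, 1, 1, 0, 1, 1, 1)
  "011110111" → prefix "01111" already present; 4 new (0, 1, 1, 1)
  "10101" → prefix "1010" already present; 1 new (1)
  "10110" → prefix "10110" already present; 0 new (none)
Total nodes = 7 + 10 + 7 + 1 + 0 + 3 + 6 + 7 + 4 + 1 + 0 = 46

46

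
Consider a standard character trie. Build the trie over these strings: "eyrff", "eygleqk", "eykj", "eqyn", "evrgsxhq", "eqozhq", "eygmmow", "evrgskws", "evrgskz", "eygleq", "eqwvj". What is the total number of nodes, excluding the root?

Insert word by word; a character creates a node only if that edge doesn't already exist:
  "eyrff" → 5 new (e, y, r, f, f)
  "eygleqk" → prefix "ey" already present; 5 new (g, l, e, q, k)
  "eykj" → prefix "ey" already present; 2 new (k, j)
  "eqyn" → prefix "e" already present; 3 new (q, y, n)
  "evrgsxhq" → prefix "e" already present; 7 new (v, r, g, s, x, h, q)
  "eqozhq" → prefix "eq" already present; 4 new (o, z, h, q)
  "eygmmow" → prefix "eyg" already present; 4 new (m, m, o, w)
  "evrgskws" → prefix "evrgs" already present; 3 new (k, w, s)
  "evrgskz" → prefix "evrgsk" already present; 1 new (z)
  "eygleq" → prefix "eygleq" already present; 0 new (none)
  "eqwvj" → prefix "eq" already present; 3 new (w, v, j)
Total nodes = 5 + 5 + 2 + 3 + 7 + 4 + 4 + 3 + 1 + 0 + 3 = 37

37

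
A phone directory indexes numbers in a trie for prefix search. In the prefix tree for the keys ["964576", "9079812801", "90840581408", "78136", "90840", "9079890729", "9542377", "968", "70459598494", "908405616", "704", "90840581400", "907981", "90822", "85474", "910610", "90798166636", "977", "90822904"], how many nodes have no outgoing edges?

A leaf is a node with no children — equivalently, the end of a word that is not a proper prefix of any other stored word.
Those words: "70459598494", "78136", "85474", "9079812801", "90798166636", "9079890729", "90822904", "908405616", "90840581400", "90840581408", "910610", "9542377", "964576", "968", "977"
Leaf count: 15

15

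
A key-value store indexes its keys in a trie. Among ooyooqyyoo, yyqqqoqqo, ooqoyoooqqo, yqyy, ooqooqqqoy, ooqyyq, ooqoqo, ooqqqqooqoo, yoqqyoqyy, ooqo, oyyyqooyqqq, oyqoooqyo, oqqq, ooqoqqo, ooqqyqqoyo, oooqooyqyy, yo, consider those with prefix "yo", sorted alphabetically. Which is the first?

Words with prefix "yo", in lexicographic order: "yo", "yoqqyoqyy"
The 1st is yo.

yo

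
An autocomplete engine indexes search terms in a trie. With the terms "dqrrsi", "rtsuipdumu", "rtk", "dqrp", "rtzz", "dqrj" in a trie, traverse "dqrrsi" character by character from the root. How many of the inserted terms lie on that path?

Walk "dqrrsi" from the root; an end-of-word marker is hit whenever a stored word is a prefix of "dqrrsi".
Prefixes of the query that are stored words: "dqrrsi"
Count: 1

1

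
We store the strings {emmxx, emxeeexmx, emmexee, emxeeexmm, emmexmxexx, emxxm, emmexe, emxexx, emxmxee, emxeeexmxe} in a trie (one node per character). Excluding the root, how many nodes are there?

31

Trace insertions, counting only characters that open a new branch:
  "emmxx" → 5 new (e, m, m, x, x)
  "emxeeexmx" → prefix "em" already present; 7 new (x, e, e, e, x, m, x)
  "emmexee" → prefix "emm" already present; 4 new (e, x, e, e)
  "emxeeexmm" → prefix "emxeeexm" already present; 1 new (m)
  "emmexmxexx" → prefix "emmex" already present; 5 new (m, x, e, x, x)
  "emxxm" → prefix "emx" already present; 2 new (x, m)
  "emmexe" → prefix "emmexe" already present; 0 new (none)
  "emxexx" → prefix "emxe" already present; 2 new (x, x)
  "emxmxee" → prefix "emx" already present; 4 new (m, x, e, e)
  "emxeeexmxe" → prefix "emxeeexmx" already present; 1 new (e)
Total nodes = 5 + 7 + 4 + 1 + 5 + 2 + 0 + 2 + 4 + 1 = 31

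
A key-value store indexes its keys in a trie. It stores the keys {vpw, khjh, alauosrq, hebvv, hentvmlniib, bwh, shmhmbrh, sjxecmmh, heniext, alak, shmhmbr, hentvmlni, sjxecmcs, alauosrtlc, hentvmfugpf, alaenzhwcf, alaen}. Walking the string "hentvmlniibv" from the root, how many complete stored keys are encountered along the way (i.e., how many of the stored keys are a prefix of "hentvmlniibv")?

2

Check each prefix of "hentvmlniibv" against the stored set — each match is an end-marker on the path.
Prefixes of the query that are stored words: "hentvmlni", "hentvmlniib"
Count: 2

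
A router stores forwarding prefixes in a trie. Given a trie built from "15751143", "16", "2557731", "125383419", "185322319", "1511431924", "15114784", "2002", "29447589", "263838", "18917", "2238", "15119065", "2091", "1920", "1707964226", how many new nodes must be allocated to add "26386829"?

The longest prefix of "26386829" already in the trie is "2638" (length 4).
New nodes needed: |"26386829"| − 4 = 8 − 4 = 4.

4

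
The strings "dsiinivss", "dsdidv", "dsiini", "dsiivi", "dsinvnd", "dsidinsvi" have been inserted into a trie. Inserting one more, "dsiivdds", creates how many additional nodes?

Walking "dsiivdds" from the root, the first 5 characters ("dsiiv") follow existing edges; "d" is the first miss.
New nodes needed: |"dsiivdds"| − 5 = 8 − 5 = 3.

3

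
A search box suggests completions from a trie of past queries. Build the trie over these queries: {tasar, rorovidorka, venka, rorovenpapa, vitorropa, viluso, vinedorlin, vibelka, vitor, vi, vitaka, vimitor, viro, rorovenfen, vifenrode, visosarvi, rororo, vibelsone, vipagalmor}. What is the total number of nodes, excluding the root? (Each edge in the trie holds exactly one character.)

93

Count nodes per top-level branch (shared prefixes stored once):
  'r'-branch (rororo, rorovenfen, rorovenpapa, rorovidorka): 22 nodes
  't'-branch (tasar): 5 nodes
  'v'-branch (venka, vi, vibelka, vibelsone, vifenrode, viluso, vimitor, vinedorlin, vipagalmor, viro, visosarvi, vitaka, vitor, vitorropa): 66 nodes
Sum: 93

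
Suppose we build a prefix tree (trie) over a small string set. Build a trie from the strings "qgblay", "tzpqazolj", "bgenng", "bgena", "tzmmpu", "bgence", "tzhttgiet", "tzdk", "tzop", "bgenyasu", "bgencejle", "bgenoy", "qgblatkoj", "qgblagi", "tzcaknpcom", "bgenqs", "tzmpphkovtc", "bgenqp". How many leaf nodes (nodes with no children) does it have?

Leaves are exactly the stored words that no other stored word extends.
Those words: "bgena", "bgencejle", "bgenng", "bgenoy", "bgenqp", "bgenqs", "bgenyasu", "qgblagi", "qgblatkoj", "qgblay", "tzcaknpcom", "tzdk", "tzhttgiet", "tzmmpu", "tzmpphkovtc", "tzop", "tzpqazolj"
Leaf count: 17

17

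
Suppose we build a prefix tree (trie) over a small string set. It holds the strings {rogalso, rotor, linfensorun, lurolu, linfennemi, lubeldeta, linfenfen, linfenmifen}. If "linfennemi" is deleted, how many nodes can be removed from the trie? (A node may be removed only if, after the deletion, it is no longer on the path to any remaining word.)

Walk "linfennemi" from the leaf back toward the root, removing each node that no remaining word uses.
The suffix "nemi" (4 nodes) is used only by "linfennemi"; the node for "linfen" still has the child "s", so pruning stops there.
Nodes removed: 4

4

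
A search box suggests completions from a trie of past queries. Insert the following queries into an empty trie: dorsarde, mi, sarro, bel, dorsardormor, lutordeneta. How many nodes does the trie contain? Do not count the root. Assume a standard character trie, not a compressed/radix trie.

34

Trie structure (* marks end of a word):
(root)
├─ b
│  └─ e
│     └─ l *
├─ d
│  └─ o
│     └─ r
│        └─ s
│           └─ a
│              └─ r
│                 └─ d
│                    ├─ e *
│                    └─ o
│                       └─ r
│                          └─ m
│                             └─ o
│                                └─ r *
├─ l
│  └─ u
│     └─ t
│        └─ o
│           └─ r
│              └─ d
│                 └─ e
│                    └─ n
│                       └─ e
│                          └─ t
│                             └─ a *
├─ m
│  └─ i *
└─ s
   └─ a
      └─ r
         └─ r
            └─ o *
Counting every labelled node above: 34.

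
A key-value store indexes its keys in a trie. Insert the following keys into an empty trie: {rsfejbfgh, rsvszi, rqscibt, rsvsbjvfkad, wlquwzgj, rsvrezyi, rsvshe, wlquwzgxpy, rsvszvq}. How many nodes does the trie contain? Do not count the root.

46

Count nodes per top-level branch (shared prefixes stored once):
  'r'-branch (rqscibt, rsfejbfgh, rsvrezyi, rsvsbjvfkad, rsvshe, rsvszi, rsvszvq): 35 nodes
  'w'-branch (wlquwzgj, wlquwzgxpy): 11 nodes
Sum: 46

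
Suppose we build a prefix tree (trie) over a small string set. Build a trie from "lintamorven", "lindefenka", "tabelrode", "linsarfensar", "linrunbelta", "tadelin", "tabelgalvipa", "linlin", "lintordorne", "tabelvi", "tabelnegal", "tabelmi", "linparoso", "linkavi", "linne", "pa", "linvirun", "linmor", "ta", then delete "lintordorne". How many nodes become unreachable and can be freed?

A node on "lintordorne"'s path can go only if nothing else ends at it or branches off below it.
The suffix "ordorne" (7 nodes) is used only by "lintordorne"; the node for "lint" still has the child "a", so pruning stops there.
Nodes removed: 7

7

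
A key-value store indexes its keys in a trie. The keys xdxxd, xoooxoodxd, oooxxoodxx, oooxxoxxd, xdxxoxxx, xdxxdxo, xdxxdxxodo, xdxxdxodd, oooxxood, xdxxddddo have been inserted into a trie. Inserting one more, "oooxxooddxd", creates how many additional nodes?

3

Walking "oooxxooddxd" from the root, the first 8 characters ("oooxxood") follow existing edges; "d" is the first miss.
So 11 − 8 = 3 new nodes.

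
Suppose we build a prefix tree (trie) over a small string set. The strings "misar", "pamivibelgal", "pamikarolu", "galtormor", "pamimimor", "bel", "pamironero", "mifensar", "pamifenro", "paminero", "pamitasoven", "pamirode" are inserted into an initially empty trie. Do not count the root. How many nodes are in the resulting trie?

For each word, the new-node count is its length minus the longest prefix already in the trie:
  "misar" → 5 new (m, i, s, a, r)
  "pamivibelgal" → 12 new (p, a, m, i, v, i, b, e, l, g, a, l)
  "pamikarolu" → prefix "pami" already present; 6 new (k, a, r, o, l, u)
  "galtormor" → 9 new (g, a, l, t, o, r, m, o, r)
  "pamimimor" → prefix "pami" already present; 5 new (m, i, m, o, r)
  "bel" → 3 new (b, e, l)
  "pamironero" → prefix "pami" already present; 6 new (r, o, n, e, r, o)
  "mifensar" → prefix "mi" already present; 6 new (f, e, n, s, a, r)
  "pamifenro" → prefix "pami" already present; 5 new (f, e, n, r, o)
  "paminero" → prefix "pami" already present; 4 new (n, e, r, o)
  "pamitasoven" → prefix "pami" already present; 7 new (t, a, s, o, v, e, n)
  "pamirode" → prefix "pamiro" already present; 2 new (d, e)
Total nodes = 5 + 12 + 6 + 9 + 5 + 3 + 6 + 6 + 5 + 4 + 7 + 2 = 70

70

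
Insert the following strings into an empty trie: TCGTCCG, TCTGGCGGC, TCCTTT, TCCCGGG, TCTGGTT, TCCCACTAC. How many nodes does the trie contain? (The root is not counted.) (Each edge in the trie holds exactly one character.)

Count nodes per top-level branch (shared prefixes stored once):
  'T'-branch (TCCCACTAC, TCCCGGG, TCCTTT, TCGTCCG, TCTGGCGGC, TCTGGTT): 29 nodes
Sum: 29

29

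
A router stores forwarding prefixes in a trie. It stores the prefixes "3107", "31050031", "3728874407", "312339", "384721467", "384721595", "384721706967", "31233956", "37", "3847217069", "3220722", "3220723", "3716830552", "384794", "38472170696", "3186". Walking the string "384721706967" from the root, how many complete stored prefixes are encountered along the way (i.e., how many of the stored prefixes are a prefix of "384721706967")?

Walk "384721706967" from the root; an end-of-word marker is hit whenever a stored word is a prefix of "384721706967".
Prefixes of the query that are stored words: "3847217069", "38472170696", "384721706967"
Count: 3

3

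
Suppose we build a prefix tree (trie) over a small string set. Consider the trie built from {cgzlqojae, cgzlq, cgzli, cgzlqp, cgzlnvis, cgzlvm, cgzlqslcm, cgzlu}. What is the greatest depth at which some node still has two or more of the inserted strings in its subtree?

5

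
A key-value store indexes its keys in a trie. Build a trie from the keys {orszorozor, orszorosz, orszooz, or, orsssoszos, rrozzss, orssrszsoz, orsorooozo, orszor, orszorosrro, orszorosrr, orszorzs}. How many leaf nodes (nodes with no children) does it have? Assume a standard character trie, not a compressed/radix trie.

Leaves are exactly the stored words that no other stored word extends.
Those words: "orsorooozo", "orssrszsoz", "orsssoszos", "orszooz", "orszorosrro", "orszorosz", "orszorozor", "orszorzs", "rrozzss"
Leaf count: 9

9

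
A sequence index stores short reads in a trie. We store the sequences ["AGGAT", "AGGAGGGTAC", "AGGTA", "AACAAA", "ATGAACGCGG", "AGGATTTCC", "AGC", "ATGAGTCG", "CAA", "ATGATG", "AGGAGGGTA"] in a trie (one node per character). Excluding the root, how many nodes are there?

41

For each word, the new-node count is its length minus the longest prefix already in the trie:
  "AGGAT" → 5 new (A, G, G, A, T)
  "AGGAGGGTAC" → prefix "AGGA" already present; 6 new (G, G, G, T, A, C)
  "AGGTA" → prefix "AGG" already present; 2 new (T, A)
  "AACAAA" → prefix "A" already present; 5 new (A, C, A, A, A)
  "ATGAACGCGG" → prefix "A" already present; 9 new (T, G, A, A, C, G, C, G, G)
  "AGGATTTCC" → prefix "AGGAT" already present; 4 new (T, T, C, C)
  "AGC" → prefix "AG" already present; 1 new (C)
  "ATGAGTCG" → prefix "ATGA" already present; 4 new (G, T, C, G)
  "CAA" → 3 new (C, A, A)
  "ATGATG" → prefix "ATGA" already present; 2 new (T, G)
  "AGGAGGGTA" → prefix "AGGAGGGTA" already present; 0 new (none)
Total nodes = 5 + 6 + 2 + 5 + 9 + 4 + 1 + 4 + 3 + 2 + 0 = 41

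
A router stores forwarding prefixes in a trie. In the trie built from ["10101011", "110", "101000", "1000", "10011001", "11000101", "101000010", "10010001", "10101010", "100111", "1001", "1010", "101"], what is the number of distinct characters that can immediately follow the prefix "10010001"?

0

Follow the path "10010001" to its node, then look at its outgoing edges.
No stored string extends past "10010001".
That node has 0 child edges.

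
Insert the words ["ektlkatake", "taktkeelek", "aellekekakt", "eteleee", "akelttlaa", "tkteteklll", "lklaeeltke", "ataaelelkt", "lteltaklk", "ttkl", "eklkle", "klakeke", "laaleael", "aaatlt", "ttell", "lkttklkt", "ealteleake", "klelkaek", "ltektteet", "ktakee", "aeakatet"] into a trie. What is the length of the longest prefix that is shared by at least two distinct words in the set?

3

Look for the deepest trie node that still has at least two words in its subtree.
e.g. "ltektteet" and "lteltaklk" share the prefix "lte" of length 3; no pair shares a longer one.
Longest shared-prefix length: 3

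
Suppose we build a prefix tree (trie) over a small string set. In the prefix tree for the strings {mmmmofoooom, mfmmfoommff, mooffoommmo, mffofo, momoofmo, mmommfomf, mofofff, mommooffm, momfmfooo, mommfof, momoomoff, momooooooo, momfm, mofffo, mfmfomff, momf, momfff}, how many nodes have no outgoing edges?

15

A leaf is a node with no children — equivalently, the end of a word that is not a proper prefix of any other stored word.
Those words: "mffofo", "mfmfomff", "mfmmfoommff", "mmmmofoooom", "mmommfomf", "mofffo", "mofofff", "momfff", "momfmfooo", "mommfof", "mommooffm", "momoofmo", "momoomoff", "momooooooo", "mooffoommmo"
Leaf count: 15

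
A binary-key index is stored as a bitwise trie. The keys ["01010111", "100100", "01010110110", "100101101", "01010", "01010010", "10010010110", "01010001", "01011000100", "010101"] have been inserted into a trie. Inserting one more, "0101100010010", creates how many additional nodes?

Walking "0101100010010" from the root, the first 11 characters ("01011000100") follow existing edges; "1" is the first miss.
New nodes needed: |"0101100010010"| − 11 = 13 − 11 = 2.

2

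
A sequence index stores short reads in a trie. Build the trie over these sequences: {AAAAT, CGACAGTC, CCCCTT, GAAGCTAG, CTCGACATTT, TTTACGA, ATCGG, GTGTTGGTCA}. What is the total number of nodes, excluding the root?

55

Insert word by word; a character creates a node only if that edge doesn't already exist:
  "AAAAT" → 5 new (A, A, A, A, T)
  "CGACAGTC" → 8 new (C, G, A, C, A, G, T, C)
  "CCCCTT" → prefix "C" already present; 5 new (C, C, C, T, T)
  "GAAGCTAG" → 8 new (G, A, A, G, C, T, A, G)
  "CTCGACATTT" → prefix "C" already present; 9 new (T, C, G, A, C, A, T, T, T)
  "TTTACGA" → 7 new (T, T, T, A, C, G, A)
  "ATCGG" → prefix "A" already present; 4 new (T, C, G, G)
  "GTGTTGGTCA" → prefix "G" already present; 9 new (T, G, T, T, G, G, T, C, A)
Total nodes = 5 + 8 + 5 + 8 + 9 + 7 + 4 + 9 = 55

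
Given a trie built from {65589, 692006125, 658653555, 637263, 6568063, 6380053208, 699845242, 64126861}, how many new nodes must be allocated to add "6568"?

0

Every character of "6568" already lies on an existing path (it is a prefix of some stored word).
No new nodes are needed: 0.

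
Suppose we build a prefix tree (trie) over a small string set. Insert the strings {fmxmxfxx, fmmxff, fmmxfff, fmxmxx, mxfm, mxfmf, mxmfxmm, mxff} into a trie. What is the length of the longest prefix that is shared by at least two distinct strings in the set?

Equivalently: take the maximum, over all pairs, of their longest common prefix length.
e.g. "fmmxff" and "fmmxfff" share the prefix "fmmxff" of length 6; no pair shares a longer one.
Longest shared-prefix length: 6

6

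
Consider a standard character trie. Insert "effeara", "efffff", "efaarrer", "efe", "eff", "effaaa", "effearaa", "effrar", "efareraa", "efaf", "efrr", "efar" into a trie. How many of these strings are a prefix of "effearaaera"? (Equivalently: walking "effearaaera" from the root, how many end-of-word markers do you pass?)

Traverse "effearaaera" character by character; count nodes along the way that are marked as word ends.
Prefixes of the query that are stored words: "eff", "effeara", "effearaa"
Count: 3

3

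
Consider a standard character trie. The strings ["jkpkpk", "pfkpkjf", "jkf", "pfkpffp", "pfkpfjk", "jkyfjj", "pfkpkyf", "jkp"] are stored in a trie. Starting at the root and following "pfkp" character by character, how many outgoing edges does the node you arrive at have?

2

The children of the "pfkp" node are the distinct next characters among strings starting with "pfkp".
Characters that immediately follow "pfkp" among the stored strings: {f, k}.
That node has 2 child edges.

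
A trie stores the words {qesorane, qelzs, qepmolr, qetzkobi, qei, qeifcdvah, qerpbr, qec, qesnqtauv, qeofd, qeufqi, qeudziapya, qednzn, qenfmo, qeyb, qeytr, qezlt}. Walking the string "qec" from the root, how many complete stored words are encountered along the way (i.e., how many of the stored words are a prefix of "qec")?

1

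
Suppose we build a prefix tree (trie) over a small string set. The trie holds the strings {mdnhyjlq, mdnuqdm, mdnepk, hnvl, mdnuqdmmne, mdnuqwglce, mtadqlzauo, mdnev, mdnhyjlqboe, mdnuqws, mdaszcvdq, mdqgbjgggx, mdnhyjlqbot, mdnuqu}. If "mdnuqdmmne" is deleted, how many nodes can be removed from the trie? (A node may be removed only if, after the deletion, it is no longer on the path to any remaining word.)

Walk "mdnuqdmmne" from the leaf back toward the root, removing each node that no remaining word uses.
The suffix "mne" (3 nodes) is used only by "mdnuqdmmne"; "mdnuqdm" is itself a stored word, so pruning stops there.
Nodes removed: 3

3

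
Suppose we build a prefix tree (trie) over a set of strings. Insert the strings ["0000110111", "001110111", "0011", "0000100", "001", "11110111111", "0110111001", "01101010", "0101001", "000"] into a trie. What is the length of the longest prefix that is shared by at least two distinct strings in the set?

The deepest shared node is where two words last agree before diverging.
"0000100" and "0000110111" agree on "00001" (5 characters) before diverging; nothing deeper is shared.
Longest shared-prefix length: 5

5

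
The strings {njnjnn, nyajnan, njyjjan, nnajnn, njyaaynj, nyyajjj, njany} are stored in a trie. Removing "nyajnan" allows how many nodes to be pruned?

A node on "nyajnan"'s path can go only if nothing else ends at it or branches off below it.
The suffix "ajnan" (5 nodes) is used only by "nyajnan"; the node for "ny" still has the child "y", so pruning stops there.
Nodes removed: 5

5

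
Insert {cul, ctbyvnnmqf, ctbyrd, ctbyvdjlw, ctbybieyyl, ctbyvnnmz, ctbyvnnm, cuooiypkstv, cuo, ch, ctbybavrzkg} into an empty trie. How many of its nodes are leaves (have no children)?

9

Leaves are exactly the stored words that no other stored word extends.
Those words: "ch", "ctbybavrzkg", "ctbybieyyl", "ctbyrd", "ctbyvdjlw", "ctbyvnnmqf", "ctbyvnnmz", "cul", "cuooiypkstv"
Leaf count: 9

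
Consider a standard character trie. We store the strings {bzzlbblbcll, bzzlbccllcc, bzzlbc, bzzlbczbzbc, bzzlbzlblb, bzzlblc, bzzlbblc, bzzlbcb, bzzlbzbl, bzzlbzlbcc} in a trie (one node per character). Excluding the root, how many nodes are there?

Insert word by word; a character creates a node only if that edge doesn't already exist:
  "bzzlbblbcll" → 11 new (b, z, z, l, b, b, l, b, c, l, l)
  "bzzlbccllcc" → prefix "bzzlb" already present; 6 new (c, c, l, l, c, c)
  "bzzlbc" → prefix "bzzlbc" already present; 0 new (none)
  "bzzlbczbzbc" → prefix "bzzlbc" already present; 5 new (z, b, z, b, c)
  "bzzlbzlblb" → prefix "bzzlb" already present; 5 new (z, l, b, l, b)
  "bzzlblc" → prefix "bzzlb" already present; 2 new (l, c)
  "bzzlbblc" → prefix "bzzlbbl" already present; 1 new (c)
  "bzzlbcb" → prefix "bzzlbc" already present; 1 new (b)
  "bzzlbzbl" → prefix "bzzlbz" already present; 2 new (b, l)
  "bzzlbzlbcc" → prefix "bzzlbzlb" already present; 2 new (c, c)
Total nodes = 11 + 6 + 0 + 5 + 5 + 2 + 1 + 1 + 2 + 2 = 35

35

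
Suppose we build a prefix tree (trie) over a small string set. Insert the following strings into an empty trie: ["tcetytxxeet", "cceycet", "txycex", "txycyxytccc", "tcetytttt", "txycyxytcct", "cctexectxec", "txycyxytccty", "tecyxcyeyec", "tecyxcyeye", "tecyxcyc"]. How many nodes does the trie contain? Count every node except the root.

55

Trace insertions, counting only characters that open a new branch:
  "tcetytxxeet" → 11 new (t, c, e, t, y, t, x, x, e, e, t)
  "cceycet" → 7 new (c, c, e, y, c, e, t)
  "txycex" → prefix "t" already present; 5 new (x, y, c, e, x)
  "txycyxytccc" → prefix "txyc" already present; 7 new (y, x, y, t, c, c, c)
  "tcetytttt" → prefix "tcetyt" already present; 3 new (t, t, t)
  "txycyxytcct" → prefix "txycyxytcc" already present; 1 new (t)
  "cctexectxec" → prefix "cc" already present; 9 new (t, e, x, e, c, t, x, e, c)
  "txycyxytccty" → prefix "txycyxytcct" already present; 1 new (y)
  "tecyxcyeyec" → prefix "t" already present; 10 new (e, c, y, x, c, y, e, y, e, c)
  "tecyxcyeye" → prefix "tecyxcyeye" already present; 0 new (none)
  "tecyxcyc" → prefix "tecyxcy" already present; 1 new (c)
Total nodes = 11 + 7 + 5 + 7 + 3 + 1 + 9 + 1 + 10 + 0 + 1 = 55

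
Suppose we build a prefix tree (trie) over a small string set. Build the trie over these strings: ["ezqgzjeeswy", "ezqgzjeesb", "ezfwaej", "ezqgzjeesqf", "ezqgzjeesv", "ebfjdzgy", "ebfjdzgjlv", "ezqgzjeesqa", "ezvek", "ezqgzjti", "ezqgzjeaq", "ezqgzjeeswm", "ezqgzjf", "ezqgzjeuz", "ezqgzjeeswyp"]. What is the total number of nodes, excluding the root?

43

Trace insertions, counting only characters that open a new branch:
  "ezqgzjeeswy" → 11 new (e, z, q, g, z, j, e, e, s, w, y)
  "ezqgzjeesb" → prefix "ezqgzjees" already present; 1 new (b)
  "ezfwaej" → prefix "ez" already present; 5 new (f, w, a, e, j)
  "ezqgzjeesqf" → prefix "ezqgzjees" already present; 2 new (q, f)
  "ezqgzjeesv" → prefix "ezqgzjees" already present; 1 new (v)
  "ebfjdzgy" → prefix "e" already present; 7 new (b, f, j, d, z, g, y)
  "ebfjdzgjlv" → prefix "ebfjdzg" already present; 3 new (j, l, v)
  "ezqgzjeesqa" → prefix "ezqgzjeesq" already present; 1 new (a)
  "ezvek" → prefix "ez" already present; 3 new (v, e, k)
  "ezqgzjti" → prefix "ezqgzj" already present; 2 new (t, i)
  "ezqgzjeaq" → prefix "ezqgzje" already present; 2 new (a, q)
  "ezqgzjeeswm" → prefix "ezqgzjeesw" already present; 1 new (m)
  "ezqgzjf" → prefix "ezqgzj" already present; 1 new (f)
  "ezqgzjeuz" → prefix "ezqgzje" already present; 2 new (u, z)
  "ezqgzjeeswyp" → prefix "ezqgzjeeswy" already present; 1 new (p)
Total nodes = 11 + 1 + 5 + 2 + 1 + 7 + 3 + 1 + 3 + 2 + 2 + 1 + 1 + 2 + 1 = 43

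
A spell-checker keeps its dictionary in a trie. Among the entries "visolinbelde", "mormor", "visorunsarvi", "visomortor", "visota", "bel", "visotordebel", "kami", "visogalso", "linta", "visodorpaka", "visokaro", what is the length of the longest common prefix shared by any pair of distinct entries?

5

The deepest shared node is where two words last agree before diverging.
e.g. "visota" and "visotordebel" share the prefix "visot" of length 5; no pair shares a longer one.
Longest shared-prefix length: 5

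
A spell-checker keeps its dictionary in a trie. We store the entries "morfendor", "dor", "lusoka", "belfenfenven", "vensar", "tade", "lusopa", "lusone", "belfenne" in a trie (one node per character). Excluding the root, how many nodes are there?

Insert word by word; a character creates a node only if that edge doesn't already exist:
  "morfendor" → 9 new (m, o, r, f, e, n, d, o, r)
  "dor" → 3 new (d, o, r)
  "lusoka" → 6 new (l, u, s, o, k, a)
  "belfenfenven" → 12 new (b, e, l, f, e, n, f, e, n, v, e, n)
  "vensar" → 6 new (v, e, n, s, a, r)
  "tade" → 4 new (t, a, d, e)
  "lusopa" → prefix "luso" already present; 2 new (p, a)
  "lusone" → prefix "luso" already present; 2 new (n, e)
  "belfenne" → prefix "belfen" already present; 2 new (n, e)
Total nodes = 9 + 3 + 6 + 12 + 6 + 4 + 2 + 2 + 2 = 46

46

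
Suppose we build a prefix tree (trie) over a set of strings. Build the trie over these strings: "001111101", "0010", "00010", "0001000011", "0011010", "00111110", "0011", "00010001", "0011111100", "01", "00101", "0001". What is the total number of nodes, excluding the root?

27

Count nodes per top-level branch (shared prefixes stored once):
  '0'-branch (0001, 00010, 0001000011, 00010001, 0010, 00101, 0011, 0011010, 00111110, 001111101, 0011111100, 01): 27 nodes
Sum: 27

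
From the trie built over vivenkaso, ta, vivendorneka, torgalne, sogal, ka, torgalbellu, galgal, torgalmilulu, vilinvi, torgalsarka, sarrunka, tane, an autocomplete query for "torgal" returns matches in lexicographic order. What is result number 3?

torgalne

Filter for "torgal…" and sort: "torgalbellu", "torgalmilulu", "torgalne", "torgalsarka"
The 3rd is torgalne.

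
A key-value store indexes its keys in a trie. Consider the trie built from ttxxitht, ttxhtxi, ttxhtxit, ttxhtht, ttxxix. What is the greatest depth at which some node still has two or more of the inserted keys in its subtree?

The deepest shared node is where two words last agree before diverging.
e.g. "ttxhtxi" and "ttxhtxit" share the prefix "ttxhtxi" of length 7; no pair shares a longer one.
Longest shared-prefix length: 7

7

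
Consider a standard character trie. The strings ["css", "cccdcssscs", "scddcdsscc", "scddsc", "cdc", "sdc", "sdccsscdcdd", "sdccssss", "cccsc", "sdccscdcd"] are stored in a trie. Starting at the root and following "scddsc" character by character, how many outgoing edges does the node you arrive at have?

0

Follow the path "scddsc" to its node, then look at its outgoing edges.
No stored string extends past "scddsc".
That node has 0 child edges.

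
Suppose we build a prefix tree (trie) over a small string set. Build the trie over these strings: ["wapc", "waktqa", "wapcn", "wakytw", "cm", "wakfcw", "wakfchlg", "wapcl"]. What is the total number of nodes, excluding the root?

21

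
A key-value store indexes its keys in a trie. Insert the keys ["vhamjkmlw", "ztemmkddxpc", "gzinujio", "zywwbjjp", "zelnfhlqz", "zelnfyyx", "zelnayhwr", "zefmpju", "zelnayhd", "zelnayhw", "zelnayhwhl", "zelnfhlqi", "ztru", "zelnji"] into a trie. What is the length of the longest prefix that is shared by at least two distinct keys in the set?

8

Look for the deepest trie node that still has at least two words in its subtree.
"zelnayhw" and "zelnayhwhl" agree on "zelnayhw" (8 characters) before diverging; nothing deeper is shared.
Longest shared-prefix length: 8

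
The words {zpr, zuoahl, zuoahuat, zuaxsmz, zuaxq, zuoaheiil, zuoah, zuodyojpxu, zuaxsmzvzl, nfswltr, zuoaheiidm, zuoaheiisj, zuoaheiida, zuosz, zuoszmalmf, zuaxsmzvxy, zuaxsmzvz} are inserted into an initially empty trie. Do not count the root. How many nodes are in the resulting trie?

52

Trace insertions, counting only characters that open a new branch:
  "zpr" → 3 new (z, p, r)
  "zuoahl" → prefix "z" already present; 5 new (u, o, a, h, l)
  "zuoahuat" → prefix "zuoah" already present; 3 new (u, a, t)
  "zuaxsmz" → prefix "zu" already present; 5 new (a, x, s, m, z)
  "zuaxq" → prefix "zuax" already present; 1 new (q)
  "zuoaheiil" → prefix "zuoah" already present; 4 new (e, i, i, l)
  "zuoah" → prefix "zuoah" already present; 0 new (none)
  "zuodyojpxu" → prefix "zuo" already present; 7 new (d, y, o, j, p, x, u)
  "zuaxsmzvzl" → prefix "zuaxsmz" already present; 3 new (v, z, l)
  "nfswltr" → 7 new (n, f, s, w, l, t, r)
  "zuoaheiidm" → prefix "zuoaheii" already present; 2 new (d, m)
  "zuoaheiisj" → prefix "zuoaheii" already present; 2 new (s, j)
  "zuoaheiida" → prefix "zuoaheiid" already present; 1 new (a)
  "zuosz" → prefix "zuo" already present; 2 new (s, z)
  "zuoszmalmf" → prefix "zuosz" already present; 5 new (m, a, l, m, f)
  "zuaxsmzvxy" → prefix "zuaxsmzv" already present; 2 new (x, y)
  "zuaxsmzvz" → prefix "zuaxsmzvz" already present; 0 new (none)
Total nodes = 3 + 5 + 3 + 5 + 1 + 4 + 0 + 7 + 3 + 7 + 2 + 2 + 1 + 2 + 5 + 2 + 0 = 52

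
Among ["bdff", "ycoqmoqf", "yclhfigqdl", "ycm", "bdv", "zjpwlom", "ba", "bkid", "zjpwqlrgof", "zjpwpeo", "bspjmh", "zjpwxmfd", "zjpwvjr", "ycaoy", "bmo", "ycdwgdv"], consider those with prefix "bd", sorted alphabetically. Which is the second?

bdv

Words with prefix "bd", in lexicographic order: "bdff", "bdv"
Position 2: bdv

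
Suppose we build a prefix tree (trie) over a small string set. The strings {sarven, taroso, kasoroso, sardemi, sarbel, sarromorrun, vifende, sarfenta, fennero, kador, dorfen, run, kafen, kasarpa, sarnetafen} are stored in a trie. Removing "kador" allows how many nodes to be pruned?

3

A node on "kador"'s path can go only if nothing else ends at it or branches off below it.
The suffix "dor" (3 nodes) is used only by "kador"; the node for "ka" still has the child "s", so pruning stops there.
Nodes removed: 3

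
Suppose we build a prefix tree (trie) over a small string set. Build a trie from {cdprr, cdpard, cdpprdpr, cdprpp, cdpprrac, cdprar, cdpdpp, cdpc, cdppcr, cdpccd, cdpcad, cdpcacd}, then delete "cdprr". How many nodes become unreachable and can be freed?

1

A node on "cdprr"'s path can go only if nothing else ends at it or branches off below it.
The suffix "r" (1 node) is used only by "cdprr"; the node for "cdpr" still has the child "p", so pruning stops there.
Nodes removed: 1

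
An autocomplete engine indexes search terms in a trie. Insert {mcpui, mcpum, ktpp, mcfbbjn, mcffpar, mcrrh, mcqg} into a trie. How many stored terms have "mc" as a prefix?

Traverse to the node for "mc", then collect every word in that subtree.
Words under "mc": mcfbbjn, mcffpar, mcpui, mcpum, mcqg, mcrrh
Count: 6

6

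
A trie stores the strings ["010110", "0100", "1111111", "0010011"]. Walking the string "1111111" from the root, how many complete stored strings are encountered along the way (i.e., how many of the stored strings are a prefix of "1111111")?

Check each prefix of "1111111" against the stored set — each match is an end-marker on the path.
Prefixes of the query that are stored words: "1111111"
Count: 1

1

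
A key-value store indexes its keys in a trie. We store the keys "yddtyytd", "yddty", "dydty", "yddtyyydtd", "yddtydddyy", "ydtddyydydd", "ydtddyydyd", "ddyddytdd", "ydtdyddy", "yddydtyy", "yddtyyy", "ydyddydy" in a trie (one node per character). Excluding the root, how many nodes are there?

54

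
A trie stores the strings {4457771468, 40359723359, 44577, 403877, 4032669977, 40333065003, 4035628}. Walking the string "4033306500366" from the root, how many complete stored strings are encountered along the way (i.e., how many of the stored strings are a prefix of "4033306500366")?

Traverse "4033306500366" character by character; count nodes along the way that are marked as word ends.
Prefixes of the query that are stored words: "40333065003"
Count: 1

1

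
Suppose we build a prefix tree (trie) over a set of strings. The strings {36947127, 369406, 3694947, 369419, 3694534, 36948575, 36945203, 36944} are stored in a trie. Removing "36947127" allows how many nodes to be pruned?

After clearing the end-marker at "36947127", prune upward until reaching a node still needed by another word.
The suffix "7127" (4 nodes) is used only by "36947127"; the node for "3694" still has the child "0", so pruning stops there.
Nodes removed: 4

4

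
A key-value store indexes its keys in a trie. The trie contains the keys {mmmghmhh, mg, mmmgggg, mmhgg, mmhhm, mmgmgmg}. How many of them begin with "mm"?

Walk to "mm"; the words in its subtree are exactly those with that prefix.
Words under "mm": mmgmgmg, mmhgg, mmhhm, mmmgggg, mmmghmhh
Count: 5

5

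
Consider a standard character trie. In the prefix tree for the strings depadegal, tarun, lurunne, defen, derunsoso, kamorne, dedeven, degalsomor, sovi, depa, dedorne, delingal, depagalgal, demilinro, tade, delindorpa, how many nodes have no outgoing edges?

15

Leaves are exactly the stored words that no other stored word extends.
Those words: "dedeven", "dedorne", "defen", "degalsomor", "delindorpa", "delingal", "demilinro", "depadegal", "depagalgal", "derunsoso", "kamorne", "lurunne", "sovi", "tade", "tarun"
Leaf count: 15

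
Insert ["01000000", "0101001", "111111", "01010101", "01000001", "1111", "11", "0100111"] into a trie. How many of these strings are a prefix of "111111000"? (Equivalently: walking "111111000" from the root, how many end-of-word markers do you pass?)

3

Check each prefix of "111111000" against the stored set — each match is an end-marker on the path.
Prefixes of the query that are stored words: "11", "1111", "111111"
Count: 3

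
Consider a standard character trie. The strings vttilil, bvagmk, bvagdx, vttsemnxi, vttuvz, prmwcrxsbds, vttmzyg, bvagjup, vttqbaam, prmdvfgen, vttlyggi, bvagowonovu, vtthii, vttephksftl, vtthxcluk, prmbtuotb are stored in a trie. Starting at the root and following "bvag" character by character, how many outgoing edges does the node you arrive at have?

The children of the "bvag" node are the distinct next characters among strings starting with "bvag".
Characters that immediately follow "bvag" among the stored strings: {d, j, m, o}.
That node has 4 child edges.

4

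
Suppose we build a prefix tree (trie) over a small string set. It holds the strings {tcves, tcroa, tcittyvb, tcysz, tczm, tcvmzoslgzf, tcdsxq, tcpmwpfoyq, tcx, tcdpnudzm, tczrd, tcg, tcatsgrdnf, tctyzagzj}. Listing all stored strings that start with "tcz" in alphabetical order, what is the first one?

tczm

Words with prefix "tcz", in lexicographic order: "tczm", "tczrd"
The 1st is tczm.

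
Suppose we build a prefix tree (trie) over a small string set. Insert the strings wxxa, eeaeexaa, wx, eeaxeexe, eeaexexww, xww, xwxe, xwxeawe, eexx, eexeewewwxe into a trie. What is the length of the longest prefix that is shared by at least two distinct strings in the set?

4

The deepest shared node is where two words last agree before diverging.
e.g. "eeaeexaa" and "eeaexexww" share the prefix "eeae" of length 4; no pair shares a longer one.
Longest shared-prefix length: 4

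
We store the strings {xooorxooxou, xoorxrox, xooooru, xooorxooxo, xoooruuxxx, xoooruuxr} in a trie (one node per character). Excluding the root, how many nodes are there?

25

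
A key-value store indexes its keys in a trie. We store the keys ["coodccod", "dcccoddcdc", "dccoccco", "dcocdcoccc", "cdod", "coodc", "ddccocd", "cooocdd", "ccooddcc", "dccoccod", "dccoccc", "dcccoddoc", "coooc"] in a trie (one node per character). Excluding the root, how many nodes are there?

55

Trace insertions, counting only characters that open a new branch:
  "coodccod" → 8 new (c, o, o, d, c, c, o, d)
  "dcccoddcdc" → 10 new (d, c, c, c, o, d, d, c, d, c)
  "dccoccco" → prefix "dcc" already present; 5 new (o, c, c, c, o)
  "dcocdcoccc" → prefix "dc" already present; 8 new (o, c, d, c, o, c, c, c)
  "cdod" → prefix "c" already present; 3 new (d, o, d)
  "coodc" → prefix "coodc" already present; 0 new (none)
  "ddccocd" → prefix "d" already present; 6 new (d, c, c, o, c, d)
  "cooocdd" → prefix "coo" already present; 4 new (o, c, d, d)
  "ccooddcc" → prefix "c" already present; 7 new (c, o, o, d, d, c, c)
  "dccoccod" → prefix "dccocc" already present; 2 new (o, d)
  "dccoccc" → prefix "dccoccc" already present; 0 new (none)
  "dcccoddoc" → prefix "dcccodd" already present; 2 new (o, c)
  "coooc" → prefix "coooc" already present; 0 new (none)
Total nodes = 8 + 10 + 5 + 8 + 3 + 0 + 6 + 4 + 7 + 2 + 0 + 2 + 0 = 55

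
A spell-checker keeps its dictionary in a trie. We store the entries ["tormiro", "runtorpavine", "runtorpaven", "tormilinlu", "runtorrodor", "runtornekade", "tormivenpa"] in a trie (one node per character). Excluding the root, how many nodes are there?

42

Insert word by word; a character creates a node only if that edge doesn't already exist:
  "tormiro" → 7 new (t, o, r, m, i, r, o)
  "runtorpavine" → 12 new (r, u, n, t, o, r, p, a, v, i, n, e)
  "runtorpaven" → prefix "runtorpav" already present; 2 new (e, n)
  "tormilinlu" → prefix "tormi" already present; 5 new (l, i, n, l, u)
  "runtorrodor" → prefix "runtor" already present; 5 new (r, o, d, o, r)
  "runtornekade" → prefix "runtor" already present; 6 new (n, e, k, a, d, e)
  "tormivenpa" → prefix "tormi" already present; 5 new (v, e, n, p, a)
Total nodes = 7 + 12 + 2 + 5 + 5 + 6 + 5 = 42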